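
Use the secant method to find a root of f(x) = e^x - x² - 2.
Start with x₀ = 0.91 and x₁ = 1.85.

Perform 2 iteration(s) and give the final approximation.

f(x) = e^x - x² - 2
x₀ = 0.91, x₁ = 1.85

Secant formula: x_{n+1} = x_n - f(x_n)(x_n - x_{n-1})/(f(x_n) - f(x_{n-1}))

Iteration 1:
  f(0.910000) = -0.343777
  f(1.850000) = 0.937320
  x_2 = 1.850000 - 0.937320×(1.850000 - 0.910000)/(0.937320 - (-0.343777))
       = 1.162245
Iteration 2:
  f(1.850000) = 0.937320
  f(1.162245) = -0.153710
  x_3 = 1.162245 - (-0.153710)×(1.162245 - 1.850000)/(-0.153710 - 0.937320)
       = 1.259140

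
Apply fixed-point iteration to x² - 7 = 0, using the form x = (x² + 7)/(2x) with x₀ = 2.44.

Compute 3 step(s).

Equation: x² - 7 = 0
Fixed-point form: x = (x² + 7)/(2x)
x₀ = 2.44

x_1 = g(2.440000) = 2.654426
x_2 = g(2.654426) = 2.645765
x_3 = g(2.645765) = 2.645751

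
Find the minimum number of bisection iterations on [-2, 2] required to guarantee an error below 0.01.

We need (b-a)/2^n ≤ 0.01
(2 - (-2))/2^n ≤ 0.01
4/2^n ≤ 0.01
2^n ≥ 400
n ≥ log₂(400) = 8.64
n ≥ 9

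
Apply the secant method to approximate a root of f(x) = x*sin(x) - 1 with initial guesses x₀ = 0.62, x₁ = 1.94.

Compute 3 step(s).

f(x) = x*sin(x) - 1
x₀ = 0.62, x₁ = 1.94

Secant formula: x_{n+1} = x_n - f(x_n)(x_n - x_{n-1})/(f(x_n) - f(x_{n-1}))

Iteration 1:
  f(0.620000) = -0.639758
  f(1.940000) = 0.809273
  x_2 = 1.940000 - 0.809273×(1.940000 - 0.620000)/(0.809273 - (-0.639758))
       = 1.202790
Iteration 2:
  f(1.940000) = 0.809273
  f(1.202790) = 0.122259
  x_3 = 1.202790 - 0.122259×(1.202790 - 1.940000)/(0.122259 - 0.809273)
       = 1.071598
Iteration 3:
  f(1.202790) = 0.122259
  f(1.071598) = -0.059172
  x_4 = 1.071598 - (-0.059172)×(1.071598 - 1.202790)/(-0.059172 - 0.122259)
       = 1.114385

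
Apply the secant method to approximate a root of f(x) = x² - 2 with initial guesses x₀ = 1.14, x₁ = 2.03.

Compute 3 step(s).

f(x) = x² - 2
x₀ = 1.14, x₁ = 2.03

Secant formula: x_{n+1} = x_n - f(x_n)(x_n - x_{n-1})/(f(x_n) - f(x_{n-1}))

Iteration 1:
  f(1.140000) = -0.700400
  f(2.030000) = 2.120900
  x_2 = 2.030000 - 2.120900×(2.030000 - 1.140000)/(2.120900 - (-0.700400))
       = 1.360946
Iteration 2:
  f(2.030000) = 2.120900
  f(1.360946) = -0.147825
  x_3 = 1.360946 - (-0.147825)×(1.360946 - 2.030000)/(-0.147825 - 2.120900)
       = 1.404540
Iteration 3:
  f(1.360946) = -0.147825
  f(1.404540) = -0.027266
  x_4 = 1.404540 - (-0.027266)×(1.404540 - 1.360946)/(-0.027266 - (-0.147825))
       = 1.414400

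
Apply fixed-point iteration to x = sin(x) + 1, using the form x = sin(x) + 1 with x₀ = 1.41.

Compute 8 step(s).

Equation: x = sin(x) + 1
Fixed-point form: x = sin(x) + 1
x₀ = 1.41

x_1 = g(1.410000) = 1.987100
x_2 = g(1.987100) = 1.914590
x_3 = g(1.914590) = 1.941483
x_4 = g(1.941483) = 1.932079
x_5 = g(1.932079) = 1.935444
x_6 = g(1.935444) = 1.934249
x_7 = g(1.934249) = 1.934675
x_8 = g(1.934675) = 1.934523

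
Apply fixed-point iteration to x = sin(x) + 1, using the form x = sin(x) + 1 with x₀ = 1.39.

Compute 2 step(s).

Equation: x = sin(x) + 1
Fixed-point form: x = sin(x) + 1
x₀ = 1.39

x_1 = g(1.390000) = 1.983701
x_2 = g(1.983701) = 1.915959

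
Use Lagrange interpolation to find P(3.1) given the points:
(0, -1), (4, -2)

Lagrange interpolation formula:
P(x) = Σ yᵢ × Lᵢ(x)
where Lᵢ(x) = Π_{j≠i} (x - xⱼ)/(xᵢ - xⱼ)

L_0(3.1) = (3.1 - 4)/(0 - 4) = 0.225000
L_1(3.1) = (3.1 - 0)/(4 - 0) = 0.775000

P(3.1) = (-1)×L_0(3.1) + (-2)×L_1(3.1)
P(3.1) = -1.775000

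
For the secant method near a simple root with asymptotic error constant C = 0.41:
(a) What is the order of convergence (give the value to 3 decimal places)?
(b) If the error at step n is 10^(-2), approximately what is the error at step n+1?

(a) Secant method has superlinear convergence with order φ = (1+√5)/2 ≈ 1.618.
    This means |e_{n+1}| ≈ C|e_n|^1.618.

(b) With |e_n| = 10^(-2) and C = 0.41:
    |e_{n+1}| ≈ 0.41 × (10^(-2))^1.618 = 0.41 × 10^(-3.24)

(a) ≈ 1.618 (golden ratio); (b) |e_{n+1}| ≈ 2.381e-04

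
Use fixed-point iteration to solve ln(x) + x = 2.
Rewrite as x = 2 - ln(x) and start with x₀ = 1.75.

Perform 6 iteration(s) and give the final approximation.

Equation: ln(x) + x = 2
Fixed-point form: x = 2 - ln(x)
x₀ = 1.75

x_1 = g(1.750000) = 1.440384
x_2 = g(1.440384) = 1.635090
x_3 = g(1.635090) = 1.508302
x_4 = g(1.508302) = 1.589015
x_5 = g(1.589015) = 1.536885
x_6 = g(1.536885) = 1.570242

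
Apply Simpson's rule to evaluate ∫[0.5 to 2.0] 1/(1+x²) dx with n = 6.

f(x) = 1/(1+x²)
a = 0.5, b = 2.0, n = 6
h = (b - a)/n = 0.250000

Simpson's rule: (h/3)[f(x₀) + 4f(x₁) + 2f(x₂) + ... + f(xₙ)]

x_0 = 0.5000, f(x_0) = 0.800000, coefficient = 1
x_1 = 0.7500, f(x_1) = 0.640000, coefficient = 4
x_2 = 1.0000, f(x_2) = 0.500000, coefficient = 2
x_3 = 1.2500, f(x_3) = 0.390244, coefficient = 4
x_4 = 1.5000, f(x_4) = 0.307692, coefficient = 2
x_5 = 1.7500, f(x_5) = 0.246154, coefficient = 4
x_6 = 2.0000, f(x_6) = 0.200000, coefficient = 1

I ≈ (0.250000/3) × 7.720976 = 0.643415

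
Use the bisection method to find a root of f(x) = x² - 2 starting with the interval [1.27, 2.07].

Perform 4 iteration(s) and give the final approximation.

f(x) = x² - 2
Initial interval: [1.27, 2.07]

Iteration 1:
  c_1 = (1.270000 + 2.070000)/2 = 1.670000
  f(c_1) = f(1.670000) = 0.788900
  f(a) × f(c) < 0, new interval: [1.270000, 1.670000]
Iteration 2:
  c_2 = (1.270000 + 1.670000)/2 = 1.470000
  f(c_2) = f(1.470000) = 0.160900
  f(a) × f(c) < 0, new interval: [1.270000, 1.470000]
Iteration 3:
  c_3 = (1.270000 + 1.470000)/2 = 1.370000
  f(c_3) = f(1.370000) = -0.123100
  f(a) × f(c) ≥ 0, new interval: [1.370000, 1.470000]
Iteration 4:
  c_4 = (1.370000 + 1.470000)/2 = 1.420000
  f(c_4) = f(1.420000) = 0.016400
  f(a) × f(c) < 0, new interval: [1.370000, 1.420000]

After 4 iteration(s), the approximation is c_4 = 1.420000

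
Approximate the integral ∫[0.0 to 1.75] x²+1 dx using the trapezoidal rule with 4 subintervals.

f(x) = x²+1
a = 0.0, b = 1.75, n = 4
h = (b - a)/n = 0.437500

Trapezoidal rule: (h/2)[f(x₀) + 2f(x₁) + 2f(x₂) + ... + f(xₙ)]

x_0 = 0.0000, f(x_0) = 1.000000, coefficient = 1
x_1 = 0.4375, f(x_1) = 1.191406, coefficient = 2
x_2 = 0.8750, f(x_2) = 1.765625, coefficient = 2
x_3 = 1.3125, f(x_3) = 2.722656, coefficient = 2
x_4 = 1.7500, f(x_4) = 4.062500, coefficient = 1

I ≈ (0.437500/2) × 16.421875 = 3.592285
Exact value: 3.536458
Error: 0.055827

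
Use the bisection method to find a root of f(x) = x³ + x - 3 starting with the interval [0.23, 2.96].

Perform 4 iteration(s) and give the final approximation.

f(x) = x³ + x - 3
Initial interval: [0.23, 2.96]

Iteration 1:
  c_1 = (0.230000 + 2.960000)/2 = 1.595000
  f(c_1) = f(1.595000) = 2.652720
  f(a) × f(c) < 0, new interval: [0.230000, 1.595000]
Iteration 2:
  c_2 = (0.230000 + 1.595000)/2 = 0.912500
  f(c_2) = f(0.912500) = -1.327701
  f(a) × f(c) ≥ 0, new interval: [0.912500, 1.595000]
Iteration 3:
  c_3 = (0.912500 + 1.595000)/2 = 1.253750
  f(c_3) = f(1.253750) = 0.224506
  f(a) × f(c) < 0, new interval: [0.912500, 1.253750]
Iteration 4:
  c_4 = (0.912500 + 1.253750)/2 = 1.083125
  f(c_4) = f(1.083125) = -0.646196
  f(a) × f(c) ≥ 0, new interval: [1.083125, 1.253750]

After 4 iteration(s), the approximation is c_4 = 1.083125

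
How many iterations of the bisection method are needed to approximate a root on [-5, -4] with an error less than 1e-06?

We need (b-a)/2^n ≤ 1e-06
(-4 - (-5))/2^n ≤ 1e-06
1/2^n ≤ 1e-06
2^n ≥ 1000000
n ≥ log₂(1000000) = 19.93
n ≥ 20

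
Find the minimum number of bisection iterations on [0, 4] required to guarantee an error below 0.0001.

We need (b-a)/2^n ≤ 0.0001
(4 - 0)/2^n ≤ 0.0001
4/2^n ≤ 0.0001
2^n ≥ 40000
n ≥ log₂(40000) = 15.29
n ≥ 16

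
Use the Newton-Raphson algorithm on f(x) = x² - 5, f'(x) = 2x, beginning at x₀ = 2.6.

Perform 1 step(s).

f(x) = x² - 5
f'(x) = 2x
x₀ = 2.6

Newton-Raphson formula: x_{n+1} = x_n - f(x_n)/f'(x_n)

Iteration 1:
  f(2.600000) = 1.760000
  f'(2.600000) = 5.200000
  x_1 = 2.600000 - 1.760000/5.200000 = 2.261538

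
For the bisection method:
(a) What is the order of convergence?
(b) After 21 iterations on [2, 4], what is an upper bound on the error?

(a) Bisection has linear (order 1) convergence; the error is halved each step.

(b) Error bound = (b-a)/2^n = (4 - 2)/2^{21}
    = 2/2^{21}

(a) 1 (linear); (b) error ≤ 9.54e-07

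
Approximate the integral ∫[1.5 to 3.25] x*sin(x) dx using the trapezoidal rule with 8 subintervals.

f(x) = x*sin(x)
a = 1.5, b = 3.25, n = 8
h = (b - a)/n = 0.218750

Trapezoidal rule: (h/2)[f(x₀) + 2f(x₁) + 2f(x₂) + ... + f(xₙ)]

x_0 = 1.5000, f(x_0) = 1.496242, coefficient = 1
x_1 = 1.7188, f(x_1) = 1.699972, coefficient = 2
x_2 = 1.9375, f(x_2) = 1.808684, coefficient = 2
x_3 = 2.1562, f(x_3) = 1.797151, coefficient = 2
x_4 = 2.3750, f(x_4) = 1.647502, coefficient = 2
x_5 = 2.5938, f(x_5) = 1.350946, coefficient = 2
x_6 = 2.8125, f(x_6) = 0.908956, coefficient = 2
x_7 = 3.0312, f(x_7) = 0.333798, coefficient = 2
x_8 = 3.2500, f(x_8) = -0.351634, coefficient = 1

I ≈ (0.218750/2) × 20.238629 = 2.213600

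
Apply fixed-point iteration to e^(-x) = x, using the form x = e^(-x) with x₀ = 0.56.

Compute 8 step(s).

Equation: e^(-x) = x
Fixed-point form: x = e^(-x)
x₀ = 0.56

x_1 = g(0.560000) = 0.571209
x_2 = g(0.571209) = 0.564842
x_3 = g(0.564842) = 0.568450
x_4 = g(0.568450) = 0.566403
x_5 = g(0.566403) = 0.567563
x_6 = g(0.567563) = 0.566905
x_7 = g(0.566905) = 0.567278
x_8 = g(0.567278) = 0.567067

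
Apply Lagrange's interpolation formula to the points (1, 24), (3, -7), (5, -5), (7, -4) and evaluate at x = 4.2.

Lagrange interpolation formula:
P(x) = Σ yᵢ × Lᵢ(x)
where Lᵢ(x) = Π_{j≠i} (x - xⱼ)/(xᵢ - xⱼ)

L_0(4.2) = (4.2 - 3)/(1 - 3) × (4.2 - 5)/(1 - 5) × (4.2 - 7)/(1 - 7) = -0.056000
L_1(4.2) = (4.2 - 1)/(3 - 1) × (4.2 - 5)/(3 - 5) × (4.2 - 7)/(3 - 7) = 0.448000
L_2(4.2) = (4.2 - 1)/(5 - 1) × (4.2 - 3)/(5 - 3) × (4.2 - 7)/(5 - 7) = 0.672000
L_3(4.2) = (4.2 - 1)/(7 - 1) × (4.2 - 3)/(7 - 3) × (4.2 - 5)/(7 - 5) = -0.064000

P(4.2) = 24×L_0(4.2) + (-7)×L_1(4.2) + (-5)×L_2(4.2) + (-4)×L_3(4.2)
P(4.2) = -7.584000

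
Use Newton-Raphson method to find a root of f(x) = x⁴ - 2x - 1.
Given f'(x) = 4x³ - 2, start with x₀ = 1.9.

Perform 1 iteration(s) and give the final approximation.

f(x) = x⁴ - 2x - 1
f'(x) = 4x³ - 2
x₀ = 1.9

Newton-Raphson formula: x_{n+1} = x_n - f(x_n)/f'(x_n)

Iteration 1:
  f(1.900000) = 8.232100
  f'(1.900000) = 25.436000
  x_1 = 1.900000 - 8.232100/25.436000 = 1.576360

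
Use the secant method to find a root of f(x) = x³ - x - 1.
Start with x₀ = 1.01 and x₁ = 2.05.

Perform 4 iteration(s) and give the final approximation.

f(x) = x³ - x - 1
x₀ = 1.01, x₁ = 2.05

Secant formula: x_{n+1} = x_n - f(x_n)(x_n - x_{n-1})/(f(x_n) - f(x_{n-1}))

Iteration 1:
  f(1.010000) = -0.979699
  f(2.050000) = 5.565125
  x_2 = 2.050000 - 5.565125×(2.050000 - 1.010000)/(5.565125 - (-0.979699))
       = 1.165678
Iteration 2:
  f(2.050000) = 5.565125
  f(1.165678) = -0.581748
  x_3 = 1.165678 - (-0.581748)×(1.165678 - 2.050000)/(-0.581748 - 5.565125)
       = 1.249372
Iteration 3:
  f(1.165678) = -0.581748
  f(1.249372) = -0.299191
  x_4 = 1.249372 - (-0.299191)×(1.249372 - 1.165678)/(-0.299191 - (-0.581748))
       = 1.337992
Iteration 4:
  f(1.249372) = -0.299191
  f(1.337992) = 0.057311
  x_5 = 1.337992 - 0.057311×(1.337992 - 1.249372)/(0.057311 - (-0.299191))
       = 1.323745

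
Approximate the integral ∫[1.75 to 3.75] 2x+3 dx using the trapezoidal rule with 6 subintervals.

f(x) = 2x+3
a = 1.75, b = 3.75, n = 6
h = (b - a)/n = 0.333333

Trapezoidal rule: (h/2)[f(x₀) + 2f(x₁) + 2f(x₂) + ... + f(xₙ)]

x_0 = 1.7500, f(x_0) = 6.500000, coefficient = 1
x_1 = 2.0833, f(x_1) = 7.166667, coefficient = 2
x_2 = 2.4167, f(x_2) = 7.833333, coefficient = 2
x_3 = 2.7500, f(x_3) = 8.500000, coefficient = 2
x_4 = 3.0833, f(x_4) = 9.166667, coefficient = 2
x_5 = 3.4167, f(x_5) = 9.833333, coefficient = 2
x_6 = 3.7500, f(x_6) = 10.500000, coefficient = 1

I ≈ (0.333333/2) × 102.000000 = 17.000000
Exact value: 17.000000
Error: 0.000000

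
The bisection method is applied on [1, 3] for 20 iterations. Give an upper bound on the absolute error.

Bisection error bound: |error| ≤ (b-a)/2^n
|error| ≤ (3 - 1)/2^20 = 2/2^20
|error| ≤ 0.0000019073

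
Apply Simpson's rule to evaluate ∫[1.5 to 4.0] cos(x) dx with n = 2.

f(x) = cos(x)
a = 1.5, b = 4.0, n = 2
h = (b - a)/n = 1.250000

Simpson's rule: (h/3)[f(x₀) + 4f(x₁) + 2f(x₂) + ... + f(xₙ)]

x_0 = 1.5000, f(x_0) = 0.070737, coefficient = 1
x_1 = 2.7500, f(x_1) = -0.924302, coefficient = 4
x_2 = 4.0000, f(x_2) = -0.653644, coefficient = 1

I ≈ (1.250000/3) × -4.280116 = -1.783382
Exact value: -1.754297
Error: 0.029084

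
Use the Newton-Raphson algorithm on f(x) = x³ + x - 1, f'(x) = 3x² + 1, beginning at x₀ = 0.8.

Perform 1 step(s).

f(x) = x³ + x - 1
f'(x) = 3x² + 1
x₀ = 0.8

Newton-Raphson formula: x_{n+1} = x_n - f(x_n)/f'(x_n)

Iteration 1:
  f(0.800000) = 0.312000
  f'(0.800000) = 2.920000
  x_1 = 0.800000 - 0.312000/2.920000 = 0.693151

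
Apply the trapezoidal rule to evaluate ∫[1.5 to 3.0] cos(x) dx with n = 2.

f(x) = cos(x)
a = 1.5, b = 3.0, n = 2
h = (b - a)/n = 0.750000

Trapezoidal rule: (h/2)[f(x₀) + 2f(x₁) + 2f(x₂) + ... + f(xₙ)]

x_0 = 1.5000, f(x_0) = 0.070737, coefficient = 1
x_1 = 2.2500, f(x_1) = -0.628174, coefficient = 2
x_2 = 3.0000, f(x_2) = -0.989992, coefficient = 1

I ≈ (0.750000/2) × -2.175603 = -0.815851
Exact value: -0.856375
Error: 0.040524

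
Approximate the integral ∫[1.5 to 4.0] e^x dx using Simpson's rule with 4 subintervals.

f(x) = e^x
a = 1.5, b = 4.0, n = 4
h = (b - a)/n = 0.625000

Simpson's rule: (h/3)[f(x₀) + 4f(x₁) + 2f(x₂) + ... + f(xₙ)]

x_0 = 1.5000, f(x_0) = 4.481689, coefficient = 1
x_1 = 2.1250, f(x_1) = 8.372897, coefficient = 4
x_2 = 2.7500, f(x_2) = 15.642632, coefficient = 2
x_3 = 3.3750, f(x_3) = 29.224284, coefficient = 4
x_4 = 4.0000, f(x_4) = 54.598150, coefficient = 1

I ≈ (0.625000/3) × 240.753828 = 50.157047
Exact value: 50.116461
Error: 0.040587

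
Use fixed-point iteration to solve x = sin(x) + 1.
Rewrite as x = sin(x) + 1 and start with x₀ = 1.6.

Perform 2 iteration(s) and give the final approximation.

Equation: x = sin(x) + 1
Fixed-point form: x = sin(x) + 1
x₀ = 1.6

x_1 = g(1.600000) = 1.999574
x_2 = g(1.999574) = 1.909475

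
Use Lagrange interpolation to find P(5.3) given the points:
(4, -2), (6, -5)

Lagrange interpolation formula:
P(x) = Σ yᵢ × Lᵢ(x)
where Lᵢ(x) = Π_{j≠i} (x - xⱼ)/(xᵢ - xⱼ)

L_0(5.3) = (5.3 - 6)/(4 - 6) = 0.350000
L_1(5.3) = (5.3 - 4)/(6 - 4) = 0.650000

P(5.3) = (-2)×L_0(5.3) + (-5)×L_1(5.3)
P(5.3) = -3.950000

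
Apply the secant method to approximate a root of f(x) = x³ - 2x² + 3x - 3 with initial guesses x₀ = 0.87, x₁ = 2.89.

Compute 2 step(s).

f(x) = x³ - 2x² + 3x - 3
x₀ = 0.87, x₁ = 2.89

Secant formula: x_{n+1} = x_n - f(x_n)(x_n - x_{n-1})/(f(x_n) - f(x_{n-1}))

Iteration 1:
  f(0.870000) = -1.245297
  f(2.890000) = 13.103369
  x_2 = 2.890000 - 13.103369×(2.890000 - 0.870000)/(13.103369 - (-1.245297))
       = 1.045312
Iteration 2:
  f(2.890000) = 13.103369
  f(1.045312) = -0.907229
  x_3 = 1.045312 - (-0.907229)×(1.045312 - 2.890000)/(-0.907229 - 13.103369)
       = 1.164762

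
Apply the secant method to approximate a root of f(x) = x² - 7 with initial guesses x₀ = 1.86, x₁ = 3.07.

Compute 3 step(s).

f(x) = x² - 7
x₀ = 1.86, x₁ = 3.07

Secant formula: x_{n+1} = x_n - f(x_n)(x_n - x_{n-1})/(f(x_n) - f(x_{n-1}))

Iteration 1:
  f(1.860000) = -3.540400
  f(3.070000) = 2.424900
  x_2 = 3.070000 - 2.424900×(3.070000 - 1.860000)/(2.424900 - (-3.540400))
       = 2.578134
Iteration 2:
  f(3.070000) = 2.424900
  f(2.578134) = -0.353226
  x_3 = 2.578134 - (-0.353226)×(2.578134 - 3.070000)/(-0.353226 - 2.424900)
       = 2.640672
Iteration 3:
  f(2.578134) = -0.353226
  f(2.640672) = -0.026849
  x_4 = 2.640672 - (-0.026849)×(2.640672 - 2.578134)/(-0.026849 - (-0.353226))
       = 2.645817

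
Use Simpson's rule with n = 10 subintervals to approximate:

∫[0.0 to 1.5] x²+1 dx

f(x) = x²+1
a = 0.0, b = 1.5, n = 10
h = (b - a)/n = 0.150000

Simpson's rule: (h/3)[f(x₀) + 4f(x₁) + 2f(x₂) + ... + f(xₙ)]

x_0 = 0.0000, f(x_0) = 1.000000, coefficient = 1
x_1 = 0.1500, f(x_1) = 1.022500, coefficient = 4
x_2 = 0.3000, f(x_2) = 1.090000, coefficient = 2
x_3 = 0.4500, f(x_3) = 1.202500, coefficient = 4
x_4 = 0.6000, f(x_4) = 1.360000, coefficient = 2
x_5 = 0.7500, f(x_5) = 1.562500, coefficient = 4
x_6 = 0.9000, f(x_6) = 1.810000, coefficient = 2
x_7 = 1.0500, f(x_7) = 2.102500, coefficient = 4
x_8 = 1.2000, f(x_8) = 2.440000, coefficient = 2
x_9 = 1.3500, f(x_9) = 2.822500, coefficient = 4
x_10 = 1.5000, f(x_10) = 3.250000, coefficient = 1

I ≈ (0.150000/3) × 52.500000 = 2.625000
Exact value: 2.625000
Error: 0.000000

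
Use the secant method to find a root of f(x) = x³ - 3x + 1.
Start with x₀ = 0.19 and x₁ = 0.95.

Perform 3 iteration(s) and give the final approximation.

f(x) = x³ - 3x + 1
x₀ = 0.19, x₁ = 0.95

Secant formula: x_{n+1} = x_n - f(x_n)(x_n - x_{n-1})/(f(x_n) - f(x_{n-1}))

Iteration 1:
  f(0.190000) = 0.436859
  f(0.950000) = -0.992625
  x_2 = 0.950000 - (-0.992625)×(0.950000 - 0.190000)/(-0.992625 - 0.436859)
       = 0.422261
Iteration 2:
  f(0.950000) = -0.992625
  f(0.422261) = -0.191491
  x_3 = 0.422261 - (-0.191491)×(0.422261 - 0.950000)/(-0.191491 - (-0.992625))
       = 0.296118
Iteration 3:
  f(0.422261) = -0.191491
  f(0.296118) = 0.137612
  x_4 = 0.296118 - 0.137612×(0.296118 - 0.422261)/(0.137612 - (-0.191491))
       = 0.348863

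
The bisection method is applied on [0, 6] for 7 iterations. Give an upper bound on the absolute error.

Bisection error bound: |error| ≤ (b-a)/2^n
|error| ≤ (6 - 0)/2^7 = 6/2^7
|error| ≤ 0.0468750000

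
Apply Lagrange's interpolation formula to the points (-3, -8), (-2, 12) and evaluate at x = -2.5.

Lagrange interpolation formula:
P(x) = Σ yᵢ × Lᵢ(x)
where Lᵢ(x) = Π_{j≠i} (x - xⱼ)/(xᵢ - xⱼ)

L_0(-2.5) = (-2.5 - (-2))/(-3 - (-2)) = 0.500000
L_1(-2.5) = (-2.5 - (-3))/(-2 - (-3)) = 0.500000

P(-2.5) = (-8)×L_0(-2.5) + 12×L_1(-2.5)
P(-2.5) = 2.000000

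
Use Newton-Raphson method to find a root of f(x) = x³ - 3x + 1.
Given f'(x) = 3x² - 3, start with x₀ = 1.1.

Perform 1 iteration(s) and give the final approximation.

f(x) = x³ - 3x + 1
f'(x) = 3x² - 3
x₀ = 1.1

Newton-Raphson formula: x_{n+1} = x_n - f(x_n)/f'(x_n)

Iteration 1:
  f(1.100000) = -0.969000
  f'(1.100000) = 0.630000
  x_1 = 1.100000 - (-0.969000)/0.630000 = 2.638095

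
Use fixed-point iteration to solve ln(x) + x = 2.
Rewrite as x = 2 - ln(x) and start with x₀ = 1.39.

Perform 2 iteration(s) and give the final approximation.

Equation: ln(x) + x = 2
Fixed-point form: x = 2 - ln(x)
x₀ = 1.39

x_1 = g(1.390000) = 1.670696
x_2 = g(1.670696) = 1.486760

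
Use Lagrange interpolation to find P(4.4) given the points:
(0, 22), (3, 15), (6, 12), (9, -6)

Lagrange interpolation formula:
P(x) = Σ yᵢ × Lᵢ(x)
where Lᵢ(x) = Π_{j≠i} (x - xⱼ)/(xᵢ - xⱼ)

L_0(4.4) = (4.4 - 3)/(0 - 3) × (4.4 - 6)/(0 - 6) × (4.4 - 9)/(0 - 9) = -0.063605
L_1(4.4) = (4.4 - 0)/(3 - 0) × (4.4 - 6)/(3 - 6) × (4.4 - 9)/(3 - 9) = 0.599704
L_2(4.4) = (4.4 - 0)/(6 - 0) × (4.4 - 3)/(6 - 3) × (4.4 - 9)/(6 - 9) = 0.524741
L_3(4.4) = (4.4 - 0)/(9 - 0) × (4.4 - 3)/(9 - 3) × (4.4 - 6)/(9 - 6) = -0.060840

P(4.4) = 22×L_0(4.4) + 15×L_1(4.4) + 12×L_2(4.4) + (-6)×L_3(4.4)
P(4.4) = 14.258173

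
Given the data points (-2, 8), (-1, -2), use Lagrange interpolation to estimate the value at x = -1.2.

Lagrange interpolation formula:
P(x) = Σ yᵢ × Lᵢ(x)
where Lᵢ(x) = Π_{j≠i} (x - xⱼ)/(xᵢ - xⱼ)

L_0(-1.2) = (-1.2 - (-1))/(-2 - (-1)) = 0.200000
L_1(-1.2) = (-1.2 - (-2))/(-1 - (-2)) = 0.800000

P(-1.2) = 8×L_0(-1.2) + (-2)×L_1(-1.2)
P(-1.2) = 0.000000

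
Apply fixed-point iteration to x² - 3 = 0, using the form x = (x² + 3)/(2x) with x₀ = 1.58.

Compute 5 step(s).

Equation: x² - 3 = 0
Fixed-point form: x = (x² + 3)/(2x)
x₀ = 1.58

x_1 = g(1.580000) = 1.739367
x_2 = g(1.739367) = 1.732066
x_3 = g(1.732066) = 1.732051
x_4 = g(1.732051) = 1.732051
x_5 = g(1.732051) = 1.732051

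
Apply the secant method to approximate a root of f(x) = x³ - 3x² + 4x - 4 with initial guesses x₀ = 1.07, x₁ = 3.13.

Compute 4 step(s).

f(x) = x³ - 3x² + 4x - 4
x₀ = 1.07, x₁ = 3.13

Secant formula: x_{n+1} = x_n - f(x_n)(x_n - x_{n-1})/(f(x_n) - f(x_{n-1}))

Iteration 1:
  f(1.070000) = -1.929657
  f(3.130000) = 9.793597
  x_2 = 3.130000 - 9.793597×(3.130000 - 1.070000)/(9.793597 - (-1.929657))
       = 1.409078
Iteration 2:
  f(3.130000) = 9.793597
  f(1.409078) = -1.522465
  x_3 = 1.409078 - (-1.522465)×(1.409078 - 3.130000)/(-1.522465 - 9.793597)
       = 1.640611
Iteration 3:
  f(1.409078) = -1.522465
  f(1.640611) = -1.096494
  x_4 = 1.640611 - (-1.096494)×(1.640611 - 1.409078)/(-1.096494 - (-1.522465))
       = 2.236601
Iteration 4:
  f(1.640611) = -1.096494
  f(2.236601) = 1.127587
  x_5 = 2.236601 - 1.127587×(2.236601 - 1.640611)/(1.127587 - (-1.096494))
       = 1.934440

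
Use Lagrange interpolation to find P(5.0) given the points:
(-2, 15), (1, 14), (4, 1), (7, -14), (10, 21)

Lagrange interpolation formula:
P(x) = Σ yᵢ × Lᵢ(x)
where Lᵢ(x) = Π_{j≠i} (x - xⱼ)/(xᵢ - xⱼ)

L_0(5.0) = (5.0 - 1)/(-2 - 1) × (5.0 - 4)/(-2 - 4) × (5.0 - 7)/(-2 - 7) × (5.0 - 10)/(-2 - 10) = 0.020576
L_1(5.0) = (5.0 - (-2))/(1 - (-2)) × (5.0 - 4)/(1 - 4) × (5.0 - 7)/(1 - 7) × (5.0 - 10)/(1 - 10) = -0.144033
L_2(5.0) = (5.0 - (-2))/(4 - (-2)) × (5.0 - 1)/(4 - 1) × (5.0 - 7)/(4 - 7) × (5.0 - 10)/(4 - 10) = 0.864198
L_3(5.0) = (5.0 - (-2))/(7 - (-2)) × (5.0 - 1)/(7 - 1) × (5.0 - 4)/(7 - 4) × (5.0 - 10)/(7 - 10) = 0.288066
L_4(5.0) = (5.0 - (-2))/(10 - (-2)) × (5.0 - 1)/(10 - 1) × (5.0 - 4)/(10 - 4) × (5.0 - 7)/(10 - 7) = -0.028807

P(5.0) = 15×L_0(5.0) + 14×L_1(5.0) + 1×L_2(5.0) + (-14)×L_3(5.0) + 21×L_4(5.0)
P(5.0) = -5.481481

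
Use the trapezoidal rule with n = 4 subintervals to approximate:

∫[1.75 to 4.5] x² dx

f(x) = x²
a = 1.75, b = 4.5, n = 4
h = (b - a)/n = 0.687500

Trapezoidal rule: (h/2)[f(x₀) + 2f(x₁) + 2f(x₂) + ... + f(xₙ)]

x_0 = 1.7500, f(x_0) = 3.062500, coefficient = 1
x_1 = 2.4375, f(x_1) = 5.941406, coefficient = 2
x_2 = 3.1250, f(x_2) = 9.765625, coefficient = 2
x_3 = 3.8125, f(x_3) = 14.535156, coefficient = 2
x_4 = 4.5000, f(x_4) = 20.250000, coefficient = 1

I ≈ (0.687500/2) × 83.796875 = 28.805176
Exact value: 28.588542
Error: 0.216634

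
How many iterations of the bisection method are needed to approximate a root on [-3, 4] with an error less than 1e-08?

We need (b-a)/2^n ≤ 1e-08
(4 - (-3))/2^n ≤ 1e-08
7/2^n ≤ 1e-08
2^n ≥ 700000000
n ≥ log₂(700000000) = 29.38
n ≥ 30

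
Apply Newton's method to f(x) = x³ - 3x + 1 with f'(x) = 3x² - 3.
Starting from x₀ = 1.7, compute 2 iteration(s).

f(x) = x³ - 3x + 1
f'(x) = 3x² - 3
x₀ = 1.7

Newton-Raphson formula: x_{n+1} = x_n - f(x_n)/f'(x_n)

Iteration 1:
  f(1.700000) = 0.813000
  f'(1.700000) = 5.670000
  x_1 = 1.700000 - 0.813000/5.670000 = 1.556614
Iteration 2:
  f(1.556614) = 0.101906
  f'(1.556614) = 4.269139
  x_2 = 1.556614 - 0.101906/4.269139 = 1.532743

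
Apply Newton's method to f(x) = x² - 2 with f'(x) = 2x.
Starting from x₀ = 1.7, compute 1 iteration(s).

f(x) = x² - 2
f'(x) = 2x
x₀ = 1.7

Newton-Raphson formula: x_{n+1} = x_n - f(x_n)/f'(x_n)

Iteration 1:
  f(1.700000) = 0.890000
  f'(1.700000) = 3.400000
  x_1 = 1.700000 - 0.890000/3.400000 = 1.438235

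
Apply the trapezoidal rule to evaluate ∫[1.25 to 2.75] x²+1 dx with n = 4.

f(x) = x²+1
a = 1.25, b = 2.75, n = 4
h = (b - a)/n = 0.375000

Trapezoidal rule: (h/2)[f(x₀) + 2f(x₁) + 2f(x₂) + ... + f(xₙ)]

x_0 = 1.2500, f(x_0) = 2.562500, coefficient = 1
x_1 = 1.6250, f(x_1) = 3.640625, coefficient = 2
x_2 = 2.0000, f(x_2) = 5.000000, coefficient = 2
x_3 = 2.3750, f(x_3) = 6.640625, coefficient = 2
x_4 = 2.7500, f(x_4) = 8.562500, coefficient = 1

I ≈ (0.375000/2) × 41.687500 = 7.816406
Exact value: 7.781250
Error: 0.035156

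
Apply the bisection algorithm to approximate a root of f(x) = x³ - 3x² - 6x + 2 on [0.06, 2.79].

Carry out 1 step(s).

f(x) = x³ - 3x² - 6x + 2
Initial interval: [0.06, 2.79]

Iteration 1:
  c_1 = (0.060000 + 2.790000)/2 = 1.425000
  f(c_1) = f(1.425000) = -9.748234
  f(a) × f(c) < 0, new interval: [0.060000, 1.425000]

After 1 iteration(s), the approximation is c_1 = 1.425000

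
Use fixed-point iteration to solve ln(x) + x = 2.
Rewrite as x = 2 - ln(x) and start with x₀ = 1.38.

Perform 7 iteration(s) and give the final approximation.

Equation: ln(x) + x = 2
Fixed-point form: x = 2 - ln(x)
x₀ = 1.38

x_1 = g(1.380000) = 1.677917
x_2 = g(1.677917) = 1.482447
x_3 = g(1.482447) = 1.606306
x_4 = g(1.606306) = 1.526063
x_5 = g(1.526063) = 1.577309
x_6 = g(1.577309) = 1.544280
x_7 = g(1.544280) = 1.565442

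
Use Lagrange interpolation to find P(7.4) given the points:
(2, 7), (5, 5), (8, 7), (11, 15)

Lagrange interpolation formula:
P(x) = Σ yᵢ × Lᵢ(x)
where Lᵢ(x) = Π_{j≠i} (x - xⱼ)/(xᵢ - xⱼ)

L_0(7.4) = (7.4 - 5)/(2 - 5) × (7.4 - 8)/(2 - 8) × (7.4 - 11)/(2 - 11) = -0.032000
L_1(7.4) = (7.4 - 2)/(5 - 2) × (7.4 - 8)/(5 - 8) × (7.4 - 11)/(5 - 11) = 0.216000
L_2(7.4) = (7.4 - 2)/(8 - 2) × (7.4 - 5)/(8 - 5) × (7.4 - 11)/(8 - 11) = 0.864000
L_3(7.4) = (7.4 - 2)/(11 - 2) × (7.4 - 5)/(11 - 5) × (7.4 - 8)/(11 - 8) = -0.048000

P(7.4) = 7×L_0(7.4) + 5×L_1(7.4) + 7×L_2(7.4) + 15×L_3(7.4)
P(7.4) = 6.184000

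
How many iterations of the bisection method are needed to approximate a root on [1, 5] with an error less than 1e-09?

We need (b-a)/2^n ≤ 1e-09
(5 - 1)/2^n ≤ 1e-09
4/2^n ≤ 1e-09
2^n ≥ 4000000000
n ≥ log₂(4000000000) = 31.90
n ≥ 32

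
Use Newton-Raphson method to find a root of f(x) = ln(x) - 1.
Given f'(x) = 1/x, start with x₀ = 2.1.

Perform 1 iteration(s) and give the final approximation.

f(x) = ln(x) - 1
f'(x) = 1/x
x₀ = 2.1

Newton-Raphson formula: x_{n+1} = x_n - f(x_n)/f'(x_n)

Iteration 1:
  f(2.100000) = -0.258063
  f'(2.100000) = 0.476190
  x_1 = 2.100000 - (-0.258063)/0.476190 = 2.641932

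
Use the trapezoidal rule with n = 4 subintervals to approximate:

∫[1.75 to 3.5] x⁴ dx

f(x) = x⁴
a = 1.75, b = 3.5, n = 4
h = (b - a)/n = 0.437500

Trapezoidal rule: (h/2)[f(x₀) + 2f(x₁) + 2f(x₂) + ... + f(xₙ)]

x_0 = 1.7500, f(x_0) = 9.378906, coefficient = 1
x_1 = 2.1875, f(x_1) = 22.897720, coefficient = 2
x_2 = 2.6250, f(x_2) = 47.480713, coefficient = 2
x_3 = 3.0625, f(x_3) = 87.963882, coefficient = 2
x_4 = 3.5000, f(x_4) = 150.062500, coefficient = 1

I ≈ (0.437500/2) × 476.126038 = 104.152571
Exact value: 101.761133
Error: 2.391438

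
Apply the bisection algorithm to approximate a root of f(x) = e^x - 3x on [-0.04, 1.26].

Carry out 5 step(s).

f(x) = e^x - 3x
Initial interval: [-0.04, 1.26]

Iteration 1:
  c_1 = (-0.040000 + 1.260000)/2 = 0.610000
  f(c_1) = f(0.610000) = 0.010431
  f(a) × f(c) ≥ 0, new interval: [0.610000, 1.260000]
Iteration 2:
  c_2 = (0.610000 + 1.260000)/2 = 0.935000
  f(c_2) = f(0.935000) = -0.257787
  f(a) × f(c) < 0, new interval: [0.610000, 0.935000]
Iteration 3:
  c_3 = (0.610000 + 0.935000)/2 = 0.772500
  f(c_3) = f(0.772500) = -0.152328
  f(a) × f(c) < 0, new interval: [0.610000, 0.772500]
Iteration 4:
  c_4 = (0.610000 + 0.772500)/2 = 0.691250
  f(c_4) = f(0.691250) = -0.077541
  f(a) × f(c) < 0, new interval: [0.610000, 0.691250]
Iteration 5:
  c_5 = (0.610000 + 0.691250)/2 = 0.650625
  f(c_5) = f(0.650625) = -0.035137
  f(a) × f(c) < 0, new interval: [0.610000, 0.650625]

After 5 iteration(s), the approximation is c_5 = 0.650625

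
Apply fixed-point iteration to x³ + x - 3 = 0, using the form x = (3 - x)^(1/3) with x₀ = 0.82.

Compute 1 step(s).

Equation: x³ + x - 3 = 0
Fixed-point form: x = (3 - x)^(1/3)
x₀ = 0.82

x_1 = g(0.820000) = 1.296638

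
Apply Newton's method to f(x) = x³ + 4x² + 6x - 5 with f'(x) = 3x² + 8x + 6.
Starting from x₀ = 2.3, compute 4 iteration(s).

f(x) = x³ + 4x² + 6x - 5
f'(x) = 3x² + 8x + 6
x₀ = 2.3

Newton-Raphson formula: x_{n+1} = x_n - f(x_n)/f'(x_n)

Iteration 1:
  f(2.300000) = 42.127000
  f'(2.300000) = 40.270000
  x_1 = 2.300000 - 42.127000/40.270000 = 1.253886
Iteration 2:
  f(1.253886) = 10.783639
  f'(1.253886) = 20.747782
  x_2 = 1.253886 - 10.783639/20.747782 = 0.734137
Iteration 3:
  f(0.734137) = 1.956322
  f'(0.734137) = 13.489971
  x_3 = 0.734137 - 1.956322/13.489971 = 0.589117
Iteration 4:
  f(0.589117) = 0.127393
  f'(0.589117) = 11.754110
  x_4 = 0.589117 - 0.127393/11.754110 = 0.578279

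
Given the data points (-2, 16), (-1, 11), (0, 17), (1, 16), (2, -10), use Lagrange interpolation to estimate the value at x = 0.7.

Lagrange interpolation formula:
P(x) = Σ yᵢ × Lᵢ(x)
where Lᵢ(x) = Π_{j≠i} (x - xⱼ)/(xᵢ - xⱼ)

L_0(0.7) = (0.7 - (-1))/(-2 - (-1)) × (0.7 - 0)/(-2 - 0) × (0.7 - 1)/(-2 - 1) × (0.7 - 2)/(-2 - 2) = 0.019338
L_1(0.7) = (0.7 - (-2))/(-1 - (-2)) × (0.7 - 0)/(-1 - 0) × (0.7 - 1)/(-1 - 1) × (0.7 - 2)/(-1 - 2) = -0.122850
L_2(0.7) = (0.7 - (-2))/(0 - (-2)) × (0.7 - (-1))/(0 - (-1)) × (0.7 - 1)/(0 - 1) × (0.7 - 2)/(0 - 2) = 0.447525
L_3(0.7) = (0.7 - (-2))/(1 - (-2)) × (0.7 - (-1))/(1 - (-1)) × (0.7 - 0)/(1 - 0) × (0.7 - 2)/(1 - 2) = 0.696150
L_4(0.7) = (0.7 - (-2))/(2 - (-2)) × (0.7 - (-1))/(2 - (-1)) × (0.7 - 0)/(2 - 0) × (0.7 - 1)/(2 - 1) = -0.040163

P(0.7) = 16×L_0(0.7) + 11×L_1(0.7) + 17×L_2(0.7) + 16×L_3(0.7) + (-10)×L_4(0.7)
P(0.7) = 18.106000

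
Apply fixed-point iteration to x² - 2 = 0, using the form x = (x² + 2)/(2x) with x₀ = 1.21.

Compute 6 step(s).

Equation: x² - 2 = 0
Fixed-point form: x = (x² + 2)/(2x)
x₀ = 1.21

x_1 = g(1.210000) = 1.431446
x_2 = g(1.431446) = 1.414317
x_3 = g(1.414317) = 1.414214
x_4 = g(1.414214) = 1.414214
x_5 = g(1.414214) = 1.414214
x_6 = g(1.414214) = 1.414214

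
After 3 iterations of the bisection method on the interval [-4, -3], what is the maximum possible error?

Bisection error bound: |error| ≤ (b-a)/2^n
|error| ≤ (-3 - (-4))/2^3 = 1/2^3
|error| ≤ 0.1250000000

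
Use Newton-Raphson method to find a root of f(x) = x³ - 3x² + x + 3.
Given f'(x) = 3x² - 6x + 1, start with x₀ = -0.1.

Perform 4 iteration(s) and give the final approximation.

f(x) = x³ - 3x² + x + 3
f'(x) = 3x² - 6x + 1
x₀ = -0.1

Newton-Raphson formula: x_{n+1} = x_n - f(x_n)/f'(x_n)

Iteration 1:
  f(-0.100000) = 2.869000
  f'(-0.100000) = 1.630000
  x_1 = -0.100000 - 2.869000/1.630000 = -1.860123
Iteration 2:
  f(-1.860123) = -15.676422
  f'(-1.860123) = 22.540906
  x_2 = -1.860123 - (-15.676422)/22.540906 = -1.164657
Iteration 3:
  f(-1.164657) = -3.813708
  f'(-1.164657) = 12.057223
  x_3 = -1.164657 - (-3.813708)/12.057223 = -0.848356
Iteration 4:
  f(-0.848356) = -0.618052
  f'(-0.848356) = 8.249265
  x_4 = -0.848356 - (-0.618052)/8.249265 = -0.773434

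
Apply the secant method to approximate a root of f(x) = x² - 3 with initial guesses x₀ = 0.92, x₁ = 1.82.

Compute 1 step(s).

f(x) = x² - 3
x₀ = 0.92, x₁ = 1.82

Secant formula: x_{n+1} = x_n - f(x_n)(x_n - x_{n-1})/(f(x_n) - f(x_{n-1}))

Iteration 1:
  f(0.920000) = -2.153600
  f(1.820000) = 0.312400
  x_2 = 1.820000 - 0.312400×(1.820000 - 0.920000)/(0.312400 - (-2.153600))
       = 1.705985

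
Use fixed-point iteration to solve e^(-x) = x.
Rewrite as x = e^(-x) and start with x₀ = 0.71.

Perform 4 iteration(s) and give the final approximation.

Equation: e^(-x) = x
Fixed-point form: x = e^(-x)
x₀ = 0.71

x_1 = g(0.710000) = 0.491644
x_2 = g(0.491644) = 0.611620
x_3 = g(0.611620) = 0.542471
x_4 = g(0.542471) = 0.581310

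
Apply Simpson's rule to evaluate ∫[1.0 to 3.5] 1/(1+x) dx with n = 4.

f(x) = 1/(1+x)
a = 1.0, b = 3.5, n = 4
h = (b - a)/n = 0.625000

Simpson's rule: (h/3)[f(x₀) + 4f(x₁) + 2f(x₂) + ... + f(xₙ)]

x_0 = 1.0000, f(x_0) = 0.500000, coefficient = 1
x_1 = 1.6250, f(x_1) = 0.380952, coefficient = 4
x_2 = 2.2500, f(x_2) = 0.307692, coefficient = 2
x_3 = 2.8750, f(x_3) = 0.258065, coefficient = 4
x_4 = 3.5000, f(x_4) = 0.222222, coefficient = 1

I ≈ (0.625000/3) × 3.893674 = 0.811182
Exact value: 0.810930
Error: 0.000252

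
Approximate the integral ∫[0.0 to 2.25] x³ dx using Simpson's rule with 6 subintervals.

f(x) = x³
a = 0.0, b = 2.25, n = 6
h = (b - a)/n = 0.375000

Simpson's rule: (h/3)[f(x₀) + 4f(x₁) + 2f(x₂) + ... + f(xₙ)]

x_0 = 0.0000, f(x_0) = 0.000000, coefficient = 1
x_1 = 0.3750, f(x_1) = 0.052734, coefficient = 4
x_2 = 0.7500, f(x_2) = 0.421875, coefficient = 2
x_3 = 1.1250, f(x_3) = 1.423828, coefficient = 4
x_4 = 1.5000, f(x_4) = 3.375000, coefficient = 2
x_5 = 1.8750, f(x_5) = 6.591797, coefficient = 4
x_6 = 2.2500, f(x_6) = 11.390625, coefficient = 1

I ≈ (0.375000/3) × 51.257812 = 6.407227
Exact value: 6.407227
Error: 0.000000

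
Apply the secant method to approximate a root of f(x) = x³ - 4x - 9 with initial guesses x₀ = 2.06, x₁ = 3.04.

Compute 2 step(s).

f(x) = x³ - 4x - 9
x₀ = 2.06, x₁ = 3.04

Secant formula: x_{n+1} = x_n - f(x_n)(x_n - x_{n-1})/(f(x_n) - f(x_{n-1}))

Iteration 1:
  f(2.060000) = -8.498184
  f(3.040000) = 6.934464
  x_2 = 3.040000 - 6.934464×(3.040000 - 2.060000)/(6.934464 - (-8.498184))
       = 2.599649
Iteration 2:
  f(3.040000) = 6.934464
  f(2.599649) = -1.829706
  x_3 = 2.599649 - (-1.829706)×(2.599649 - 3.040000)/(-1.829706 - 6.934464)
       = 2.691582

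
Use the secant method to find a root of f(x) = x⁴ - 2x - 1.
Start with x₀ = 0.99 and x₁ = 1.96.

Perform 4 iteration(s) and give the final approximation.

f(x) = x⁴ - 2x - 1
x₀ = 0.99, x₁ = 1.96

Secant formula: x_{n+1} = x_n - f(x_n)(x_n - x_{n-1})/(f(x_n) - f(x_{n-1}))

Iteration 1:
  f(0.990000) = -2.019404
  f(1.960000) = 9.837891
  x_2 = 1.960000 - 9.837891×(1.960000 - 0.990000)/(9.837891 - (-2.019404))
       = 1.155200
Iteration 2:
  f(1.960000) = 9.837891
  f(1.155200) = -1.529545
  x_3 = 1.155200 - (-1.529545)×(1.155200 - 1.960000)/(-1.529545 - 9.837891)
       = 1.263490
Iteration 3:
  f(1.155200) = -1.529545
  f(1.263490) = -0.978467
  x_4 = 1.263490 - (-0.978467)×(1.263490 - 1.155200)/(-0.978467 - (-1.529545))
       = 1.455764
Iteration 4:
  f(1.263490) = -0.978467
  f(1.455764) = 0.579684
  x_5 = 1.455764 - 0.579684×(1.455764 - 1.263490)/(0.579684 - (-0.978467))
       = 1.384231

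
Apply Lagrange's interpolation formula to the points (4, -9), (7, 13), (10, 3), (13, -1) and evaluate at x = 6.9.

Lagrange interpolation formula:
P(x) = Σ yᵢ × Lᵢ(x)
where Lᵢ(x) = Π_{j≠i} (x - xⱼ)/(xᵢ - xⱼ)

L_0(6.9) = (6.9 - 7)/(4 - 7) × (6.9 - 10)/(4 - 10) × (6.9 - 13)/(4 - 13) = 0.011673
L_1(6.9) = (6.9 - 4)/(7 - 4) × (6.9 - 10)/(7 - 10) × (6.9 - 13)/(7 - 13) = 1.015537
L_2(6.9) = (6.9 - 4)/(10 - 4) × (6.9 - 7)/(10 - 7) × (6.9 - 13)/(10 - 13) = -0.032759
L_3(6.9) = (6.9 - 4)/(13 - 4) × (6.9 - 7)/(13 - 7) × (6.9 - 10)/(13 - 10) = 0.005549

P(6.9) = (-9)×L_0(6.9) + 13×L_1(6.9) + 3×L_2(6.9) + (-1)×L_3(6.9)
P(6.9) = 12.993099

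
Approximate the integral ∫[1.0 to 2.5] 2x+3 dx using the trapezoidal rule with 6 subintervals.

f(x) = 2x+3
a = 1.0, b = 2.5, n = 6
h = (b - a)/n = 0.250000

Trapezoidal rule: (h/2)[f(x₀) + 2f(x₁) + 2f(x₂) + ... + f(xₙ)]

x_0 = 1.0000, f(x_0) = 5.000000, coefficient = 1
x_1 = 1.2500, f(x_1) = 5.500000, coefficient = 2
x_2 = 1.5000, f(x_2) = 6.000000, coefficient = 2
x_3 = 1.7500, f(x_3) = 6.500000, coefficient = 2
x_4 = 2.0000, f(x_4) = 7.000000, coefficient = 2
x_5 = 2.2500, f(x_5) = 7.500000, coefficient = 2
x_6 = 2.5000, f(x_6) = 8.000000, coefficient = 1

I ≈ (0.250000/2) × 78.000000 = 9.750000
Exact value: 9.750000
Error: 0.000000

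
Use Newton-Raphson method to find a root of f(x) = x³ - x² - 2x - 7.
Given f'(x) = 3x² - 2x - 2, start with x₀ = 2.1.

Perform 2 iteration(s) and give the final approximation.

f(x) = x³ - x² - 2x - 7
f'(x) = 3x² - 2x - 2
x₀ = 2.1

Newton-Raphson formula: x_{n+1} = x_n - f(x_n)/f'(x_n)

Iteration 1:
  f(2.100000) = -6.349000
  f'(2.100000) = 7.030000
  x_1 = 2.100000 - (-6.349000)/7.030000 = 3.003129
Iteration 2:
  f(3.003129) = 5.059538
  f'(3.003129) = 19.050101
  x_2 = 3.003129 - 5.059538/19.050101 = 2.737538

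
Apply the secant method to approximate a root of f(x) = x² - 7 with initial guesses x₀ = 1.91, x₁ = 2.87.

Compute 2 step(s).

f(x) = x² - 7
x₀ = 1.91, x₁ = 2.87

Secant formula: x_{n+1} = x_n - f(x_n)(x_n - x_{n-1})/(f(x_n) - f(x_{n-1}))

Iteration 1:
  f(1.910000) = -3.351900
  f(2.870000) = 1.236900
  x_2 = 2.870000 - 1.236900×(2.870000 - 1.910000)/(1.236900 - (-3.351900))
       = 2.611234
Iteration 2:
  f(2.870000) = 1.236900
  f(2.611234) = -0.181455
  x_3 = 2.611234 - (-0.181455)×(2.611234 - 2.870000)/(-0.181455 - 1.236900)
       = 2.644339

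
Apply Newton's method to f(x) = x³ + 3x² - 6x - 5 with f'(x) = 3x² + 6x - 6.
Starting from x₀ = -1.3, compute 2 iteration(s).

f(x) = x³ + 3x² - 6x - 5
f'(x) = 3x² + 6x - 6
x₀ = -1.3

Newton-Raphson formula: x_{n+1} = x_n - f(x_n)/f'(x_n)

Iteration 1:
  f(-1.300000) = 5.673000
  f'(-1.300000) = -8.730000
  x_1 = -1.300000 - 5.673000/(-8.730000) = -0.650172
Iteration 2:
  f(-0.650172) = -0.105642
  f'(-0.650172) = -8.632861
  x_2 = -0.650172 - (-0.105642)/(-8.632861) = -0.662409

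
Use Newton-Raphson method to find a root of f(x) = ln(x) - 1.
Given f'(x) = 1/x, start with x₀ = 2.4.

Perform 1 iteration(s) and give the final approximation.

f(x) = ln(x) - 1
f'(x) = 1/x
x₀ = 2.4

Newton-Raphson formula: x_{n+1} = x_n - f(x_n)/f'(x_n)

Iteration 1:
  f(2.400000) = -0.124531
  f'(2.400000) = 0.416667
  x_1 = 2.400000 - (-0.124531)/0.416667 = 2.698875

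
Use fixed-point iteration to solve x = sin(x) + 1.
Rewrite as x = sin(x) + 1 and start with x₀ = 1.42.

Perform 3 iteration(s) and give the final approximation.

Equation: x = sin(x) + 1
Fixed-point form: x = sin(x) + 1
x₀ = 1.42

x_1 = g(1.420000) = 1.988652
x_2 = g(1.988652) = 1.913961
x_3 = g(1.913961) = 1.941694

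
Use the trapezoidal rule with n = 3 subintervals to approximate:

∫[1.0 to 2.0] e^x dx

f(x) = e^x
a = 1.0, b = 2.0, n = 3
h = (b - a)/n = 0.333333

Trapezoidal rule: (h/2)[f(x₀) + 2f(x₁) + 2f(x₂) + ... + f(xₙ)]

x_0 = 1.0000, f(x_0) = 2.718282, coefficient = 1
x_1 = 1.3333, f(x_1) = 3.793668, coefficient = 2
x_2 = 1.6667, f(x_2) = 5.294490, coefficient = 2
x_3 = 2.0000, f(x_3) = 7.389056, coefficient = 1

I ≈ (0.333333/2) × 28.283654 = 4.713942
Exact value: 4.670774
Error: 0.043168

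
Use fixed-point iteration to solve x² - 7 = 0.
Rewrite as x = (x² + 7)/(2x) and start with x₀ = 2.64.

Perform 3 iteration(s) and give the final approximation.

Equation: x² - 7 = 0
Fixed-point form: x = (x² + 7)/(2x)
x₀ = 2.64

x_1 = g(2.640000) = 2.645758
x_2 = g(2.645758) = 2.645751
x_3 = g(2.645751) = 2.645751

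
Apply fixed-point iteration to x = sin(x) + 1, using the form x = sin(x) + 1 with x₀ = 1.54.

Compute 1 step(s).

Equation: x = sin(x) + 1
Fixed-point form: x = sin(x) + 1
x₀ = 1.54

x_1 = g(1.540000) = 1.999526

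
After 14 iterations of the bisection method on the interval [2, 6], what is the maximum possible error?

Bisection error bound: |error| ≤ (b-a)/2^n
|error| ≤ (6 - 2)/2^14 = 4/2^14
|error| ≤ 0.0002441406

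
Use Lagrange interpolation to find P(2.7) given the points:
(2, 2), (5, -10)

Lagrange interpolation formula:
P(x) = Σ yᵢ × Lᵢ(x)
where Lᵢ(x) = Π_{j≠i} (x - xⱼ)/(xᵢ - xⱼ)

L_0(2.7) = (2.7 - 5)/(2 - 5) = 0.766667
L_1(2.7) = (2.7 - 2)/(5 - 2) = 0.233333

P(2.7) = 2×L_0(2.7) + (-10)×L_1(2.7)
P(2.7) = -0.800000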